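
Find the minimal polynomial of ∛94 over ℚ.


∛94 satisfies x³ - 94 = 0, irreducible over ℚ (no rational root; 94 is not a perfect cube)

Minimal polynomial: x³ - 94


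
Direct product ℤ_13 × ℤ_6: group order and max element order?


|ℤ_13 × ℤ_6| = 13 × 6 = 78
Max element order = lcm(13,6) = 78
Cyclic? Yes (gcd=1)

|ℤ_13×ℤ_6| = 78, max element order = 78


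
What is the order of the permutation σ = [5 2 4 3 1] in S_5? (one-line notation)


Cycle decomposition: (1 5) (3 4)
Cycle lengths: 2, 2
Order = lcm(2, 2) = 2

ord(σ) = 2


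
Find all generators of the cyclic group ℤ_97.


g generates ℤ_n iff gcd(g,n) = 1
Prime factors of 97: 97
Generators are g ∈ {1,...,96} not divisible by any of these primes.
Generators: {1, 2, 3, 4, 5, 6, 7, 8, 9, 10, 11, 12, 13, 14, 15, 16, 17, 18, 19, 20, 21, 22, 23, 24, 25, 26, 27, 28, 29, 30, 31, 32, 33, 34, 35, 36, 37, 38, 39, 40, 41, 42, 43, 44, 45, 46, 47, 48, 49, 50, 51, 52, 53, 54, 55, 56, 57, 58, 59, 60, 61, 62, 63, 64, 65, 66, 67, 68, 69, 70, 71, 72, 73, 74, 75, 76, 77, 78, 79, 80, 81, 82, 83, 84, 85, 86, 87, 88, 89, 90, 91, 92, 93, 94, 95, 96}
Number of generators = φ(97) = 96

Generators of ℤ_97 = {1, 2, 3, 4, 5, 6, 7, 8, 9, 10, 11, 12, 13, 14, 15, 16, 17, 18, 19, 20, 21, 22, 23, 24, 25, 26, 27, 28, 29, 30, 31, 32, 33, 34, 35, 36, 37, 38, 39, 40, 41, 42, 43, 44, 45, 46, 47, 48, 49, 50, 51, 52, 53, 54, 55, 56, 57, 58, 59, 60, 61, 62, 63, 64, 65, 66, 67, 68, 69, 70, 71, 72, 73, 74, 75, 76, 77, 78, 79, 80, 81, 82, 83, 84, 85, 86, 87, 88, 89, 90, 91, 92, 93, 94, 95, 96}


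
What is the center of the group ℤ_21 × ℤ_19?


Z(G) = {g ∈ G | gx = xg for all x ∈ G}
Direct product of abelian groups is abelian, so Z(G) = G

Z(ℤ_21 × ℤ_19) = ℤ_21 × ℤ_19


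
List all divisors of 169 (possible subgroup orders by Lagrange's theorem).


Lagrange's theorem: |H| divides |G|
|G| = 169
Divisors of 169: 1, 13, 169

Possible subgroup orders: {1, 13, 169}


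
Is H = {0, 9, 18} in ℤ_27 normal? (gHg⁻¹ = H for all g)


H = {0, 9, 18} in ℤ_27
ℤ_27 is abelian; every subgroup of an abelian group is normal

Yes, normal subgroup


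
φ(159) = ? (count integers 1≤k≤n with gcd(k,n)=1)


Factor n: 159 = 3 × 53
φ(n) = n · ∏(1 - 1/p) over distinct primes p | n
φ(159) = 159 · (1 - 1/3) · (1 - 1/53) = 104

φ(159) = 104


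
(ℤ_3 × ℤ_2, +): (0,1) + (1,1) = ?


Operation: componentwise addition mod (3, 2)
(0,1) + (1,1) = ((a₁+b₁) mod 3, (a₂+b₂) mod 2) with a = (0,1), b = (1,1)

(0,1) + (1,1) = (1,0)


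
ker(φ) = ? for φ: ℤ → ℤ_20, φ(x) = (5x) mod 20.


Kernel = preimage of identity
ker(φ) = {x ∈ ℤ : 5x ≡ 0 (mod 20)}. gcd(5,20) = 5, so 5x ≡ 0 (mod 20) ⟺ x ≡ 0 (mod 20/5 = 4). Hence ker(φ) = 4ℤ

ker(φ) = 4ℤ


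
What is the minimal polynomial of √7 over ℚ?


√7 satisfies x² - 7 = 0, irreducible over ℚ since 7 is squarefree

Minimal polynomial: x² - 7


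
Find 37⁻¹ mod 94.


Use the extended Euclidean algorithm to write 1 = 37·s + 94·t; then s mod 94 is the inverse.
Euclidean algorithm:
  37 = 0·94 + 37
  94 = 2·37 + 20
  37 = 1·20 + 17
  20 = 1·17 + 3
  17 = 5·3 + 2
  3 = 1·2 + 1
  2 = 2·1 + 0
gcd(37,94) = 1
Back-substitution gives: 37·(-33) + 94·(13) = 1
So 37⁻¹ ≡ -33 ≡ 61 (mod 94)
Check: 37 × 61 = 2257 ≡ 1 (mod 94) ✓

37⁻¹ ≡ 61 (mod 94)


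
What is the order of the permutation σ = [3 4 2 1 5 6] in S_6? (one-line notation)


Cycle decomposition: (1 3 2 4)
Cycle lengths: 4
Order = lcm(4) = 4

ord(σ) = 4


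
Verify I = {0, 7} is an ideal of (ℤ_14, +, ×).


Check ideal conditions for I = {0, 7} in ℤ_14:
(1) I is an additive subgroup? Yes
(2) For r ∈ ℤ_14 and a ∈ I: r·a ∈ I? Yes

Yes, I is an ideal of ℤ_14


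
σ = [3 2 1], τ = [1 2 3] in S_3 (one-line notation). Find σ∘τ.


σ∘τ: apply τ first, then σ
1 →τ 1 →σ 3
2 →τ 2 →σ 2
3 →τ 3 →σ 1

σ∘τ = [3 2 1]


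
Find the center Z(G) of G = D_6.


Z(G) = {g ∈ G | gx = xg for all x ∈ G}
For even n, Z(D_n) = {e, r^(n/2)}: the 180° rotation r^3 commutes with every reflection and rotation

Z(D_6) = {e, r^3}


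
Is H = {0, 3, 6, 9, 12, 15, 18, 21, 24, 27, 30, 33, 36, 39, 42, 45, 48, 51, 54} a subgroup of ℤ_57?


Subgroup test for H = {0, 3, 6, 9, 12, 15, 18, 21, 24, 27, 30, 33, 36, 39, 42, 45, 48, 51, 54} in (ℤ_57, +):
(1) 0 ∈ H? Yes
(2) Closure: for all a,b ∈ H, (a+b) mod 57 ∈ H? Yes
(3) Inverses: for all a ∈ H, -a mod 57 ∈ H? Yes

Yes, H is a subgroup of ℤ_57


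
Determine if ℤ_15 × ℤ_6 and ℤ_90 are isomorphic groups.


Comparing ℤ_15 × ℤ_6 and ℤ_90:
gcd(15,6) = 3 ≠ 1. Max element order in ℤ_15×ℤ_6 is lcm(15,6) = 30 < 90, so it has no element of order 90

No, ℤ_15 × ℤ_6 ≇ ℤ_90


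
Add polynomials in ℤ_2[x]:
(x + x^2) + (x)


Add coefficients mod 2:
x^0: 0 + 0 = 0 (mod 2)
x^1: 1 + 1 = 0 (mod 2)
x^2: 1 + 0 = 1 (mod 2)
Result: x^2

f + g = x^2


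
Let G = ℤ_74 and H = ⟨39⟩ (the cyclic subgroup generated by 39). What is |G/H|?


|⟨39⟩| = n / gcd(39, 74) = 74 / 1 = 74
H is normal (ℤ_74 is abelian).
|G/H| = |G| / |H| = 74 / 74 = 1

|G/H| = 1


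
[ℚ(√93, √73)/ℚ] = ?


[ℚ(√93,√73):ℚ] = [ℚ(√93,√73):ℚ(√93)]·[ℚ(√93):ℚ] = 2·2 = 4

[ℚ(√93, √73)/ℚ] = 4


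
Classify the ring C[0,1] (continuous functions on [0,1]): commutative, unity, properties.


pointwise +,× is commutative with unity (constant 1); but bump functions with disjoint support multiply to 0 — zero divisors, so not an integral domain
Commutative: Yes
Integral domain: No
Has unity: Yes

C[0,1] (continuous functions on [0,1]): Commutative=Yes, Unity=Yes


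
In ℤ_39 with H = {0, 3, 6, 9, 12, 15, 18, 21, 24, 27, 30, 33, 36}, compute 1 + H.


1 + H = {1 + h (mod 39) : h ∈ H}
1+0=1, 1+3=4, 1+6=7, 1+9=10, 1+12=13, 1+15=16, 1+18=19, 1+21=22, 1+24=25, 1+27=28, 1+30=31, 1+33=34, 1+36=37

1 + H = {1, 4, 7, 10, 13, 16, 19, 22, 25, 28, 31, 34, 37}


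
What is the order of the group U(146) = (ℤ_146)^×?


U(n) is the group of units mod n; |U(n)| = φ(n)
|U(146)| = φ(146) = 72

|U(146) = (ℤ_146)^×| = 72


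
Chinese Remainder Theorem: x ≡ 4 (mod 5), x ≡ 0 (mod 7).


m₁ = 5, m₂ = 7, gcd = 1, so CRT applies. M = m₁·m₂ = 35
Let M₁ = M/m₁ = 7, M₂ = M/m₂ = 5
Find y₁ ≡ M₁⁻¹ (mod m₁): 7⁻¹ ≡ 3 (mod 5)
Find y₂ ≡ M₂⁻¹ (mod m₂): 5⁻¹ ≡ 3 (mod 7)
x = a₁·M₁·y₁ + a₂·M₂·y₂ = 4·7·3 + 0·5·3 = 84
Reduce mod 35: x ≡ 14
Check: 14 mod 5 = 4 ✓, 14 mod 7 = 0 ✓

x ≡ 14 (mod 35)


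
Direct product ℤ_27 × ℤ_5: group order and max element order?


|ℤ_27 × ℤ_5| = 27 × 5 = 135
Max element order = lcm(27,5) = 135
Cyclic? Yes (gcd=1)

|ℤ_27×ℤ_5| = 135, max element order = 135


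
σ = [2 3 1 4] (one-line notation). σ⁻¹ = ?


To find σ⁻¹, swap domain and range:
σ(1) = 2 → σ⁻¹(2) = 1
σ(2) = 3 → σ⁻¹(3) = 2
σ(3) = 1 → σ⁻¹(1) = 3
σ(4) = 4 → σ⁻¹(4) = 4

σ⁻¹ = [3 1 2 4]


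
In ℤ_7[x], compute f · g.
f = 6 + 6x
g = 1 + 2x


Expand and collect like terms; reduce coefficients mod 7:
x^0: 6·1 = 6 ≡ 6 (mod 7)
x^1: 6·2 + 6·1 = 18 ≡ 4 (mod 7)
x^2: 6·2 = 12 ≡ 5 (mod 7)
Result: 6 + 4x + 5x^2

f · g = 6 + 4x + 5x^2


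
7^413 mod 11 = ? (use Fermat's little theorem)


Fermat's little theorem: if p is prime and gcd(a,p)=1, then a^(p-1) ≡ 1 (mod p)
p = 11 is prime, gcd(7,11) = 1
Reduce exponent: 413 mod 10 = 3
So 7^413 ≡ 7^3 (mod 11)
7^3 mod 11 = 2

7^413 ≡ 2 (mod 11)


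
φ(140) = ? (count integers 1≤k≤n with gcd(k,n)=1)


Factor n: 140 = 2^2 × 5 × 7
φ(n) = n · ∏(1 - 1/p) over distinct primes p | n
φ(140) = 140 · (1 - 1/2) · (1 - 1/5) · (1 - 1/7) = 48

φ(140) = 48


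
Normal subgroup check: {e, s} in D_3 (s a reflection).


H = {e, s} in D_3 (s a reflection)
r·s·r⁻¹ = sr⁻² ≠ s for n ≥ 3, so {e, s} is not closed under conjugation

No, not a normal subgroup


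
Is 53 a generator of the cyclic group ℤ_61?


g generates ℤ_n iff gcd(g, n) = 1
gcd(53, 61) = 1
Since gcd = 1, 53 is a generator.

Yes, 53 generates ℤ_61


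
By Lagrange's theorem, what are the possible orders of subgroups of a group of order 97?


Lagrange's theorem: |H| divides |G|
|G| = 97
Divisors of 97: 1, 97

Possible subgroup orders: {1, 97}


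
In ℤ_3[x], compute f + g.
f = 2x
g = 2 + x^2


Add coefficients mod 3:
x^0: 0 + 2 = 2 (mod 3)
x^1: 2 + 0 = 2 (mod 3)
x^2: 0 + 1 = 1 (mod 3)
Result: 2 + 2x + x^2

f + g = 2 + 2x + x^2


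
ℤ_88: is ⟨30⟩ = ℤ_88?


g generates ℤ_n iff gcd(g, n) = 1
gcd(30, 88) = 2
Since gcd = 2 ≠ 1, ⟨30⟩ has order 44 < 88, so 30 is not a generator.

No, 30 does not generate ℤ_88


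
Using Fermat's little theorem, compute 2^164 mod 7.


Fermat's little theorem: if p is prime and gcd(a,p)=1, then a^(p-1) ≡ 1 (mod p)
p = 7 is prime, gcd(2,7) = 1
Reduce exponent: 164 mod 6 = 2
So 2^164 ≡ 2^2 (mod 7)
2^2 mod 7 = 4

2^164 ≡ 4 (mod 7)


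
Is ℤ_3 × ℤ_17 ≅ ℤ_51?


Comparing ℤ_3 × ℤ_17 and ℤ_51:
gcd(3,17) = 1, so ℤ_3 × ℤ_17 ≅ ℤ_51 (CRT)

Yes, ℤ_3 × ℤ_17 ≅ ℤ_51


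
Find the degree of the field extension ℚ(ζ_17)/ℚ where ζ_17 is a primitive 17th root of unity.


[ℚ(ζ_n):ℚ] = deg Φ_n(x) = φ(n). Here φ(17) = 16

[ℚ(ζ_17)/ℚ where ζ_17 is a primitive 17th root of unity] = 16


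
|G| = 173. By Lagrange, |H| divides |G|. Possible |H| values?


Lagrange's theorem: |H| divides |G|
|G| = 173
Divisors of 173: 1, 173

Possible subgroup orders: {1, 173}


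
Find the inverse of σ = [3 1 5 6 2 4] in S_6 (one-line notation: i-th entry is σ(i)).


To find σ⁻¹, swap domain and range:
σ(1) = 3 → σ⁻¹(3) = 1
σ(2) = 1 → σ⁻¹(1) = 2
σ(3) = 5 → σ⁻¹(5) = 3
σ(4) = 6 → σ⁻¹(6) = 4
σ(5) = 2 → σ⁻¹(2) = 5
σ(6) = 4 → σ⁻¹(4) = 6

σ⁻¹ = [2 5 1 6 3 4]


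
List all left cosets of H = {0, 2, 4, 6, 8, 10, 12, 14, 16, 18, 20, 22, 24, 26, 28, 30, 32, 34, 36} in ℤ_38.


H = {0, 2, 4, 6, 8, 10, 12, 14, 16, 18, 20, 22, 24, 26, 28, 30, 32, 34, 36}, |H| = 19
Number of cosets = |G|/|H| = 38/19 = 2
0 + H = {0, 2, 4, 6, 8, 10, 12, 14, 16, 18, 20, 22, 24, 26, 28, 30, 32, 34, 36}
1 + H = {1, 3, 5, 7, 9, 11, 13, 15, 17, 19, 21, 23, 25, 27, 29, 31, 33, 35, 37}

Cosets: 0+H={0,2,4,6,8,10,12,14,16,18,20,22,24,26,28,30,32,34,36}; 1+H={1,3,5,7,9,11,13,15,17,19,21,23,25,27,29,31,33,35,37}


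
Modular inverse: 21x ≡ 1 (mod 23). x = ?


Use the extended Euclidean algorithm to write 1 = 21·s + 23·t; then s mod 23 is the inverse.
Euclidean algorithm:
  21 = 0·23 + 21
  23 = 1·21 + 2
  21 = 10·2 + 1
  2 = 2·1 + 0
gcd(21,23) = 1
Back-substitution gives: 21·(11) + 23·(-10) = 1
So 21⁻¹ ≡ 11 ≡ 11 (mod 23)
Check: 21 × 11 = 231 ≡ 1 (mod 23) ✓

21⁻¹ ≡ 11 (mod 23)


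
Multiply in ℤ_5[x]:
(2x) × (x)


Expand and collect like terms; reduce coefficients mod 5:
x^0: 0·0 = 0 ≡ 0 (mod 5)
x^1: 0·1 + 2·0 = 0 ≡ 0 (mod 5)
x^2: 2·1 = 2 ≡ 2 (mod 5)
Result: 2x^2

f · g = 2x^2


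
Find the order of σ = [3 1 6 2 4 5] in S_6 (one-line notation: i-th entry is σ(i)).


Cycle decomposition: (1 3 6 5 4 2)
Cycle lengths: 6
Order = lcm(6) = 6

ord(σ) = 6


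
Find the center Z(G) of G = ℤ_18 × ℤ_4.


Z(G) = {g ∈ G | gx = xg for all x ∈ G}
Direct product of abelian groups is abelian, so Z(G) = G

Z(ℤ_18 × ℤ_4) = ℤ_18 × ℤ_4


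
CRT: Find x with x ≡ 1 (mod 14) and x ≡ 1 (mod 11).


m₁ = 14, m₂ = 11, gcd = 1, so CRT applies. M = m₁·m₂ = 154
Let M₁ = M/m₁ = 11, M₂ = M/m₂ = 14
Find y₁ ≡ M₁⁻¹ (mod m₁): 11⁻¹ ≡ 9 (mod 14)
Find y₂ ≡ M₂⁻¹ (mod m₂): 14⁻¹ ≡ 4 (mod 11)
x = a₁·M₁·y₁ + a₂·M₂·y₂ = 1·11·9 + 1·14·4 = 155
Reduce mod 154: x ≡ 1
Check: 1 mod 14 = 1 ✓, 1 mod 11 = 1 ✓

x ≡ 1 (mod 154)


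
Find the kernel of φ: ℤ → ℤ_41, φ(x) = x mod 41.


Kernel = preimage of identity
ker(φ) = {x ∈ ℤ : x ≡ 0 (mod 41)} = 41ℤ = {0, ±41, ±82, ...}

ker(φ) = 41ℤ


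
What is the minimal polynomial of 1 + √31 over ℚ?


Let α = 1 + √31. Then α - 1 = √31, so (α - 1)² = 31, giving α² - 2α - 30 = 0. Degree 2 and α ∉ ℚ, so this is the minimal polynomial.

Minimal polynomial: x² - 2x - 30


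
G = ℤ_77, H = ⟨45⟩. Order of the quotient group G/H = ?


|⟨45⟩| = n / gcd(45, 77) = 77 / 1 = 77
H is normal (ℤ_77 is abelian).
|G/H| = |G| / |H| = 77 / 77 = 1

|G/H| = 1


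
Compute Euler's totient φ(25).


φ(n) = count of k ∈ {1,...,n} with gcd(k,n)=1
Coprimes to 25: {1, 2, 3, 4, 6, 7, 8, 9, 11, 12, 13, 14, 16, 17, 18, 19, 21, 22, 23, 24}
Count: 20

φ(25) = 20


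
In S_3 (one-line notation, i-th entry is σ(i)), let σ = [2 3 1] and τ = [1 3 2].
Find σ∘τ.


σ∘τ: apply τ first, then σ
1 →τ 1 →σ 2
2 →τ 3 →σ 1
3 →τ 2 →σ 3

σ∘τ = [2 1 3]


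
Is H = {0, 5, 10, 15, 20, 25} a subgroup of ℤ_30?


Subgroup test for H = {0, 5, 10, 15, 20, 25} in (ℤ_30, +):
(1) 0 ∈ H? Yes
(2) Closure: for all a,b ∈ H, (a+b) mod 30 ∈ H? Yes
(3) Inverses: for all a ∈ H, -a mod 30 ∈ H? Yes

Yes, H is a subgroup of ℤ_30


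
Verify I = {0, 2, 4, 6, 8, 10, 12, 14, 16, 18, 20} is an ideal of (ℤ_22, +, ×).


Check ideal conditions for I = {0, 2, 4, 6, 8, 10, 12, 14, 16, 18, 20} in ℤ_22:
(1) I is an additive subgroup? Yes
(2) For r ∈ ℤ_22 and a ∈ I: r·a ∈ I? Yes

Yes, I is an ideal of ℤ_22


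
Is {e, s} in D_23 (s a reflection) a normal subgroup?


H = {e, s} in D_23 (s a reflection)
r·s·r⁻¹ = sr⁻² ≠ s for n ≥ 3, so {e, s} is not closed under conjugation

No, not a normal subgroup


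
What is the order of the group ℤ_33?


ℤ_n has n elements.

|ℤ_33| = 33


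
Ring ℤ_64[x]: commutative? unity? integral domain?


ℤ_64 has zero divisors (2·32 ≡ 0), and these lift to constant zero divisors in ℤ_64[x]; so not an integral domain
Commutative: Yes
Integral domain: No
Has unity: Yes

ℤ_64[x]: Commutative=Yes, Unity=Yes


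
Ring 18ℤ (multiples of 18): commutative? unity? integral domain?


18ℤ is a commutative ring under +,× but has no multiplicative identity (1 ∉ 18ℤ); it has no zero divisors, but without unity it is not an integral domain
Commutative: Yes
Integral domain: No
Has unity: No

18ℤ (multiples of 18): Commutative=Yes, Unity=No


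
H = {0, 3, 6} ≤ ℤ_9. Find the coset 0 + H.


0 + H = {0 + h (mod 9) : h ∈ H}
0+0=0, 0+3=3, 0+6=6

0 + H = {0, 3, 6}


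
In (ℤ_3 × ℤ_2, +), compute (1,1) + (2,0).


Operation: componentwise addition mod (3, 2)
(1,1) + (2,0) = ((a₁+b₁) mod 3, (a₂+b₂) mod 2) with a = (1,1), b = (2,0)

(1,1) + (2,0) = (0,1)


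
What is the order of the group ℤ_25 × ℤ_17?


|A × B| = |A| · |B|
|ℤ_25 × ℤ_17| = 25 × 17 = 425

|ℤ_25 × ℤ_17| = 425


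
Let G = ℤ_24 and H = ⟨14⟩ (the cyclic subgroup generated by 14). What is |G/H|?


|⟨14⟩| = n / gcd(14, 24) = 24 / 2 = 12
H is normal (ℤ_24 is abelian).
|G/H| = |G| / |H| = 24 / 12 = 2

|G/H| = 2


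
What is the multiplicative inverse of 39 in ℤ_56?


Use the extended Euclidean algorithm to write 1 = 39·s + 56·t; then s mod 56 is the inverse.
Euclidean algorithm:
  39 = 0·56 + 39
  56 = 1·39 + 17
  39 = 2·17 + 5
  17 = 3·5 + 2
  5 = 2·2 + 1
  2 = 2·1 + 0
gcd(39,56) = 1
Back-substitution gives: 39·(23) + 56·(-16) = 1
So 39⁻¹ ≡ 23 ≡ 23 (mod 56)
Check: 39 × 23 = 897 ≡ 1 (mod 56) ✓

39⁻¹ ≡ 23 (mod 56)


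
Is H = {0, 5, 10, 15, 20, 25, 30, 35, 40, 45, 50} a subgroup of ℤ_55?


Subgroup test for H = {0, 5, 10, 15, 20, 25, 30, 35, 40, 45, 50} in (ℤ_55, +):
(1) 0 ∈ H? Yes
(2) Closure: for all a,b ∈ H, (a+b) mod 55 ∈ H? Yes
(3) Inverses: for all a ∈ H, -a mod 55 ∈ H? Yes

Yes, H is a subgroup of ℤ_55


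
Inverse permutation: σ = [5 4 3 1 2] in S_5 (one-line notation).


To find σ⁻¹, swap domain and range:
σ(1) = 5 → σ⁻¹(5) = 1
σ(2) = 4 → σ⁻¹(4) = 2
σ(3) = 3 → σ⁻¹(3) = 3
σ(4) = 1 → σ⁻¹(1) = 4
σ(5) = 2 → σ⁻¹(2) = 5

σ⁻¹ = [4 5 3 2 1]


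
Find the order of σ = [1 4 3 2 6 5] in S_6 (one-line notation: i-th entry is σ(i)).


Cycle decomposition: (2 4) (5 6)
Cycle lengths: 2, 2
Order = lcm(2, 2) = 2

ord(σ) = 2


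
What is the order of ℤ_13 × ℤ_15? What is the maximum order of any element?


|ℤ_13 × ℤ_15| = 13 × 15 = 195
Max element order = lcm(13,15) = 195
Cyclic? Yes (gcd=1)

|ℤ_13×ℤ_15| = 195, max element order = 195


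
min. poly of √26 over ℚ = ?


√26 satisfies x² - 26 = 0, irreducible over ℚ since 26 is squarefree

Minimal polynomial: x² - 26


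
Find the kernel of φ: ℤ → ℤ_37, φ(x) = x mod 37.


Kernel = preimage of identity
ker(φ) = {x ∈ ℤ : x ≡ 0 (mod 37)} = 37ℤ = {0, ±37, ±74, ...}

ker(φ) = 37ℤ


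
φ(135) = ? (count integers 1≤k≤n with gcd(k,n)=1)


Factor n: 135 = 3^3 × 5
φ(n) = n · ∏(1 - 1/p) over distinct primes p | n
φ(135) = 135 · (1 - 1/3) · (1 - 1/5) = 72

φ(135) = 72


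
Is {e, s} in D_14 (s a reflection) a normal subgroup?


H = {e, s} in D_14 (s a reflection)
r·s·r⁻¹ = sr⁻² ≠ s for n ≥ 3, so {e, s} is not closed under conjugation

No, not a normal subgroup


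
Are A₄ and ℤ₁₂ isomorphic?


Comparing A₄ and ℤ₁₂:
A₄ is non-abelian, ℤ₁₂ is abelian

No, A₄ ≇ ℤ₁₂


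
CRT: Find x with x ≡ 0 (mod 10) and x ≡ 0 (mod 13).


m₁ = 10, m₂ = 13, gcd = 1, so CRT applies. M = m₁·m₂ = 130
Let M₁ = M/m₁ = 13, M₂ = M/m₂ = 10
Find y₁ ≡ M₁⁻¹ (mod m₁): 13⁻¹ ≡ 7 (mod 10)
Find y₂ ≡ M₂⁻¹ (mod m₂): 10⁻¹ ≡ 4 (mod 13)
x = a₁·M₁·y₁ + a₂·M₂·y₂ = 0·13·7 + 0·10·4 = 0
Reduce mod 130: x ≡ 0
Check: 0 mod 10 = 0 ✓, 0 mod 13 = 0 ✓

x ≡ 0 (mod 130)


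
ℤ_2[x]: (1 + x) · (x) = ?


Expand and collect like terms; reduce coefficients mod 2:
x^0: 1·0 = 0 ≡ 0 (mod 2)
x^1: 1·1 + 1·0 = 1 ≡ 1 (mod 2)
x^2: 1·1 = 1 ≡ 1 (mod 2)
Result: x + x^2

f · g = x + x^2


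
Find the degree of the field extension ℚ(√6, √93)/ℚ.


[ℚ(√6,√93):ℚ] = [ℚ(√6,√93):ℚ(√6)]·[ℚ(√6):ℚ] = 2·2 = 4

[ℚ(√6, √93)/ℚ] = 4


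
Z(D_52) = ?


Z(G) = {g ∈ G | gx = xg for all x ∈ G}
For even n, Z(D_n) = {e, r^(n/2)}: the 180° rotation r^26 commutes with every reflection and rotation

Z(D_52) = {e, r^26}


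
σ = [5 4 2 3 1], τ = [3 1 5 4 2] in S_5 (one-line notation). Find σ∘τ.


σ∘τ: apply τ first, then σ
1 →τ 3 →σ 2
2 →τ 1 →σ 5
3 →τ 5 →σ 1
4 →τ 4 →σ 3
5 →τ 2 →σ 4

σ∘τ = [2 5 1 3 4]


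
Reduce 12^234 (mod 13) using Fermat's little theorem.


Fermat's little theorem: if p is prime and gcd(a,p)=1, then a^(p-1) ≡ 1 (mod p)
p = 13 is prime, gcd(12,13) = 1
Reduce exponent: 234 mod 12 = 6
So 12^234 ≡ 12^6 (mod 13)
12^6 mod 13 = 1

12^234 ≡ 1 (mod 13)


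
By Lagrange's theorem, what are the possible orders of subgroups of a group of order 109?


Lagrange's theorem: |H| divides |G|
|G| = 109
Divisors of 109: 1, 109

Possible subgroup orders: {1, 109}


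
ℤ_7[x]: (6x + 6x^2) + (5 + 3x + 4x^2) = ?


Add coefficients mod 7:
x^0: 0 + 5 = 5 (mod 7)
x^1: 6 + 3 = 2 (mod 7)
x^2: 6 + 4 = 3 (mod 7)
Result: 5 + 2x + 3x^2

f + g = 5 + 2x + 3x^2


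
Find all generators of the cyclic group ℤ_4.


g generates ℤ_n iff gcd(g,n) = 1
Checking each g ∈ {1,...,3}:
gcd(1,4) = 1
gcd(2,4) = 2
gcd(3,4) = 1
Generators: {1, 3}
Number of generators = φ(4) = 2

Generators of ℤ_4 = {1, 3}


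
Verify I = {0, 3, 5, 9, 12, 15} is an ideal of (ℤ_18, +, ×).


Check ideal conditions for I = {0, 3, 5, 9, 12, 15} in ℤ_18:
(1) I is an additive subgroup? No
(2) For r ∈ ℤ_18 and a ∈ I: r·a ∈ I? No  [counterexample: r=2, a=3, r·a mod 18 = 6 ∉ I]

No, I is not an ideal of ℤ_18


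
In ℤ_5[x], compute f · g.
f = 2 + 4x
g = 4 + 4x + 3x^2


Expand and collect like terms; reduce coefficients mod 5:
x^0: 2·4 = 8 ≡ 3 (mod 5)
x^1: 2·4 + 4·4 = 24 ≡ 4 (mod 5)
x^2: 2·3 + 4·4 = 22 ≡ 2 (mod 5)
x^3: 4·3 = 12 ≡ 2 (mod 5)
Result: 3 + 4x + 2x^2 + 2x^3

f · g = 3 + 4x + 2x^2 + 2x^3


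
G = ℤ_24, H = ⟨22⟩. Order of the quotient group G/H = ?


|⟨22⟩| = n / gcd(22, 24) = 24 / 2 = 12
H is normal (ℤ_24 is abelian).
|G/H| = |G| / |H| = 24 / 12 = 2

|G/H| = 2


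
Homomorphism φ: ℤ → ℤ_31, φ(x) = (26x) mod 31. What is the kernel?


Kernel = preimage of identity
ker(φ) = {x ∈ ℤ : 26x ≡ 0 (mod 31)}. gcd(26,31) = 1, so 26x ≡ 0 (mod 31) ⟺ x ≡ 0 (mod 31/1 = 31). Hence ker(φ) = 31ℤ

ker(φ) = 31ℤ


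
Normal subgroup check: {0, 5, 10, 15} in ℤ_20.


H = {0, 5, 10, 15} in ℤ_20
ℤ_20 is abelian; every subgroup of an abelian group is normal

Yes, normal subgroup


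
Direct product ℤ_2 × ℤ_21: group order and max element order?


|ℤ_2 × ℤ_21| = 2 × 21 = 42
Max element order = lcm(2,21) = 42
Cyclic? Yes (gcd=1)

|ℤ_2×ℤ_21| = 42, max element order = 42


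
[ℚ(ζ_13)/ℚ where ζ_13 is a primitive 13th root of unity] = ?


[ℚ(ζ_n):ℚ] = deg Φ_n(x) = φ(n). Here φ(13) = 12

[ℚ(ζ_13)/ℚ where ζ_13 is a primitive 13th root of unity] = 12


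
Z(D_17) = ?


Z(G) = {g ∈ G | gx = xg for all x ∈ G}
For odd n, Z(D_n) = {e}: no nontrivial rotation commutes with all reflections

Z(D_17) = {e}


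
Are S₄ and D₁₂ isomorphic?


Comparing S₄ and D₁₂:
S₄ has trivial center; D₁₂ has center {e, r⁶}

No, S₄ ≇ D₁₂


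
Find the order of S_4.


|S_n| = n! (number of permutations of n symbols)
|S_4| = 4! = 24

|S_4| = 24


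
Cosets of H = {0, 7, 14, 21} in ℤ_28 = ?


H = {0, 7, 14, 21}, |H| = 4
Number of cosets = |G|/|H| = 28/4 = 7
0 + H = {0, 7, 14, 21}
1 + H = {1, 8, 15, 22}
2 + H = {2, 9, 16, 23}
3 + H = {3, 10, 17, 24}
4 + H = {4, 11, 18, 25}
5 + H = {5, 12, 19, 26}
6 + H = {6, 13, 20, 27}

Cosets: 0+H={0,7,14,21}; 1+H={1,8,15,22}; 2+H={2,9,16,23}; 3+H={3,10,17,24}; 4+H={4,11,18,25}; 5+H={5,12,19,26}; 6+H={6,13,20,27}


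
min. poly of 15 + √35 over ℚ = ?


Let α = 15 + √35. Then α - 15 = √35, so (α - 15)² = 35, giving α² - 30α + 190 = 0. Degree 2 and α ∉ ℚ, so this is the minimal polynomial.

Minimal polynomial: x² - 30x + 190


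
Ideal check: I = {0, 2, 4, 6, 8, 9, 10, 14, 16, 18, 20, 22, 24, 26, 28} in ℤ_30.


Check ideal conditions for I = {0, 2, 4, 6, 8, 9, 10, 14, 16, 18, 20, 22, 24, 26, 28} in ℤ_30:
(1) I is an additive subgroup? No
(2) For r ∈ ℤ_30 and a ∈ I: r·a ∈ I? No  [counterexample: r=2, a=6, r·a mod 30 = 12 ∉ I]

No, I is not an ideal of ℤ_30


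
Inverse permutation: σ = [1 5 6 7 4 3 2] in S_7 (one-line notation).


To find σ⁻¹, swap domain and range:
σ(1) = 1 → σ⁻¹(1) = 1
σ(2) = 5 → σ⁻¹(5) = 2
σ(3) = 6 → σ⁻¹(6) = 3
σ(4) = 7 → σ⁻¹(7) = 4
σ(5) = 4 → σ⁻¹(4) = 5
σ(6) = 3 → σ⁻¹(3) = 6
σ(7) = 2 → σ⁻¹(2) = 7

σ⁻¹ = [1 7 6 5 2 3 4]


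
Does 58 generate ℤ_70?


g generates ℤ_n iff gcd(g, n) = 1
gcd(58, 70) = 2
Since gcd = 2 ≠ 1, ⟨58⟩ has order 35 < 70, so 58 is not a generator.

No, 58 does not generate ℤ_70


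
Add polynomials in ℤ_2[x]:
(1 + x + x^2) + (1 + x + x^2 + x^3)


Add coefficients mod 2:
x^0: 1 + 1 = 0 (mod 2)
x^1: 1 + 1 = 0 (mod 2)
x^2: 1 + 1 = 0 (mod 2)
x^3: 0 + 1 = 1 (mod 2)
Result: x^3

f + g = x^3


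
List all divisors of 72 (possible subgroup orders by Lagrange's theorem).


Lagrange's theorem: |H| divides |G|
|G| = 72
Divisors of 72: 1, 2, 3, 4, 6, 8, 9, 12, 18, 24, 36, 72

Possible subgroup orders: {1, 2, 3, 4, 6, 8, 9, 12, 18, 24, 36, 72}


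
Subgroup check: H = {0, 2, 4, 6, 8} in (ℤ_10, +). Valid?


Subgroup test for H = {0, 2, 4, 6, 8} in (ℤ_10, +):
(1) 0 ∈ H? Yes
(2) Closure: for all a,b ∈ H, (a+b) mod 10 ∈ H? Yes
(3) Inverses: for all a ∈ H, -a mod 10 ∈ H? Yes

Yes, H is a subgroup of ℤ_10


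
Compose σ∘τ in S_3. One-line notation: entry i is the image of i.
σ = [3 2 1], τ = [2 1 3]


σ∘τ: apply τ first, then σ
1 →τ 2 →σ 2
2 →τ 1 →σ 3
3 →τ 3 →σ 1

σ∘τ = [2 3 1]


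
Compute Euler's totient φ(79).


Factor n: 79 = 79
φ(n) = n · ∏(1 - 1/p) over distinct primes p | n
φ(79) = 79 · (1 - 1/79) = 78

φ(79) = 78


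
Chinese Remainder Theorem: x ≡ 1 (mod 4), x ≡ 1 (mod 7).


m₁ = 4, m₂ = 7, gcd = 1, so CRT applies. M = m₁·m₂ = 28
Let M₁ = M/m₁ = 7, M₂ = M/m₂ = 4
Find y₁ ≡ M₁⁻¹ (mod m₁): 7⁻¹ ≡ 3 (mod 4)
Find y₂ ≡ M₂⁻¹ (mod m₂): 4⁻¹ ≡ 2 (mod 7)
x = a₁·M₁·y₁ + a₂·M₂·y₂ = 1·7·3 + 1·4·2 = 29
Reduce mod 28: x ≡ 1
Check: 1 mod 4 = 1 ✓, 1 mod 7 = 1 ✓

x ≡ 1 (mod 28)


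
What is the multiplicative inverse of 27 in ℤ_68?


Use the extended Euclidean algorithm to write 1 = 27·s + 68·t; then s mod 68 is the inverse.
Euclidean algorithm:
  27 = 0·68 + 27
  68 = 2·27 + 14
  27 = 1·14 + 13
  14 = 1·13 + 1
  13 = 13·1 + 0
gcd(27,68) = 1
Back-substitution gives: 27·(-5) + 68·(2) = 1
So 27⁻¹ ≡ -5 ≡ 63 (mod 68)
Check: 27 × 63 = 1701 ≡ 1 (mod 68) ✓

27⁻¹ ≡ 63 (mod 68)


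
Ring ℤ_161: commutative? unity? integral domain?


ℤ_161 is a commutative ring with unity 1; 161 = 7×23 is composite, so 7·23 ≡ 0 gives zero divisors (not an integral domain)
Commutative: Yes
Integral domain: No
Has unity: Yes

ℤ_161: Commutative=Yes, Unity=Yes


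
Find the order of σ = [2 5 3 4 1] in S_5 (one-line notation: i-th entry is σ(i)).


Cycle decomposition: (1 2 5)
Cycle lengths: 3
Order = lcm(3) = 3

ord(σ) = 3


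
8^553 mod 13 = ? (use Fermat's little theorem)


Fermat's little theorem: if p is prime and gcd(a,p)=1, then a^(p-1) ≡ 1 (mod p)
p = 13 is prime, gcd(8,13) = 1
Reduce exponent: 553 mod 12 = 1
So 8^553 ≡ 8^1 (mod 13)
8^1 mod 13 = 8

8^553 ≡ 8 (mod 13)


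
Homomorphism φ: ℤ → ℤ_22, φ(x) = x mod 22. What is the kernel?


Kernel = preimage of identity
ker(φ) = {x ∈ ℤ : x ≡ 0 (mod 22)} = 22ℤ = {0, ±22, ±44, ...}

ker(φ) = 22ℤ


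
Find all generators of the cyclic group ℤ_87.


g generates ℤ_n iff gcd(g,n) = 1
Prime factors of 87: 3, 29
Generators are g ∈ {1,...,86} not divisible by any of these primes.
Generators: {1, 2, 4, 5, 7, 8, 10, 11, 13, 14, 16, 17, 19, 20, 22, 23, 25, 26, 28, 31, 32, 34, 35, 37, 38, 40, 41, 43, 44, 46, 47, 49, 50, 52, 53, 55, 56, 59, 61, 62, 64, 65, 67, 68, 70, 71, 73, 74, 76, 77, 79, 80, 82, 83, 85, 86}
Number of generators = φ(87) = 56

Generators of ℤ_87 = {1, 2, 4, 5, 7, 8, 10, 11, 13, 14, 16, 17, 19, 20, 22, 23, 25, 26, 28, 31, 32, 34, 35, 37, 38, 40, 41, 43, 44, 46, 47, 49, 50, 52, 53, 55, 56, 59, 61, 62, 64, 65, 67, 68, 70, 71, 73, 74, 76, 77, 79, 80, 82, 83, 85, 86}


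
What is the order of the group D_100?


|D_n| = 2n (n rotations and n reflections)
|D_100| = 2×100 = 200

|D_100| = 200


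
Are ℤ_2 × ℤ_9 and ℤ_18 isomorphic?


Comparing ℤ_2 × ℤ_9 and ℤ_18:
gcd(2,9) = 1, so ℤ_2 × ℤ_9 ≅ ℤ_18 (CRT)

Yes, ℤ_2 × ℤ_9 ≅ ℤ_18


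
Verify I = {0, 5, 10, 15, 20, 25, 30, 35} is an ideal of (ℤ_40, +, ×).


Check ideal conditions for I = {0, 5, 10, 15, 20, 25, 30, 35} in ℤ_40:
(1) I is an additive subgroup? Yes
(2) For r ∈ ℤ_40 and a ∈ I: r·a ∈ I? Yes

Yes, I is an ideal of ℤ_40


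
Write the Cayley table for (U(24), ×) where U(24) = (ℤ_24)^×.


Elements: {1, 5, 7, 11, 13, 17, 19, 23}
Operation: multiplication mod 24
Entry (a, b) = (a × b) mod 24

Cayley table:
   |  1 |  5 |  7 | 11 | 13 | 17 | 19 | 23
 1 |  1 |  5 |  7 | 11 | 13 | 17 | 19 | 23
 5 |  5 |  1 | 11 |  7 | 17 | 13 | 23 | 19
 7 |  7 | 11 |  1 |  5 | 19 | 23 | 13 | 17
11 | 11 |  7 |  5 |  1 | 23 | 19 | 17 | 13
13 | 13 | 17 | 19 | 23 |  1 |  5 |  7 | 11
17 | 17 | 13 | 23 | 19 |  5 |  1 | 11 |  7
19 | 19 | 23 | 13 | 17 |  7 | 11 |  1 |  5
23 | 23 | 19 | 17 | 13 | 11 |  7 |  5 |  1


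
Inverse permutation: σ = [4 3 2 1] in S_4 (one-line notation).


To find σ⁻¹, swap domain and range:
σ(1) = 4 → σ⁻¹(4) = 1
σ(2) = 3 → σ⁻¹(3) = 2
σ(3) = 2 → σ⁻¹(2) = 3
σ(4) = 1 → σ⁻¹(1) = 4

σ⁻¹ = [4 3 2 1]


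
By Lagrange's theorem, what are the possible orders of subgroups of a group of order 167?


Lagrange's theorem: |H| divides |G|
|G| = 167
Divisors of 167: 1, 167

Possible subgroup orders: {1, 167}


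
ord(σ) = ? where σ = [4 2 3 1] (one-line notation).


Cycle decomposition: (1 4)
Cycle lengths: 2
Order = lcm(2) = 2

ord(σ) = 2


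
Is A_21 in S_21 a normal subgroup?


H = A_21 in S_21
A_21 has index 2 in S_21, and every subgroup of index 2 is normal

Yes, normal subgroup


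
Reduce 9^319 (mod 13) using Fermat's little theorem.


Fermat's little theorem: if p is prime and gcd(a,p)=1, then a^(p-1) ≡ 1 (mod p)
p = 13 is prime, gcd(9,13) = 1
Reduce exponent: 319 mod 12 = 7
So 9^319 ≡ 9^7 (mod 13)
9^7 mod 13 = 9

9^319 ≡ 9 (mod 13)


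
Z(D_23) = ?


Z(G) = {g ∈ G | gx = xg for all x ∈ G}
For odd n, Z(D_n) = {e}: no nontrivial rotation commutes with all reflections

Z(D_23) = {e}


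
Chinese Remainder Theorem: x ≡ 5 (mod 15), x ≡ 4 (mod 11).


m₁ = 15, m₂ = 11, gcd = 1, so CRT applies. M = m₁·m₂ = 165
Let M₁ = M/m₁ = 11, M₂ = M/m₂ = 15
Find y₁ ≡ M₁⁻¹ (mod m₁): 11⁻¹ ≡ 11 (mod 15)
Find y₂ ≡ M₂⁻¹ (mod m₂): 15⁻¹ ≡ 3 (mod 11)
x = a₁·M₁·y₁ + a₂·M₂·y₂ = 5·11·11 + 4·15·3 = 785
Reduce mod 165: x ≡ 125
Check: 125 mod 15 = 5 ✓, 125 mod 11 = 4 ✓

x ≡ 125 (mod 165)


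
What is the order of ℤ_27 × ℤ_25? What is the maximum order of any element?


|ℤ_27 × ℤ_25| = 27 × 25 = 675
Max element order = lcm(27,25) = 675
Cyclic? Yes (gcd=1)

|ℤ_27×ℤ_25| = 675, max element order = 675


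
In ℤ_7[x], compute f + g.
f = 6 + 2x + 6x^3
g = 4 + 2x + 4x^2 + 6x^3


Add coefficients mod 7:
x^0: 6 + 4 = 3 (mod 7)
x^1: 2 + 2 = 4 (mod 7)
x^2: 0 + 4 = 4 (mod 7)
x^3: 6 + 6 = 5 (mod 7)
Result: 3 + 4x + 4x^2 + 5x^3

f + g = 3 + 4x + 4x^2 + 5x^3


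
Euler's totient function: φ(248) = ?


Factor n: 248 = 2^3 × 31
φ(n) = n · ∏(1 - 1/p) over distinct primes p | n
φ(248) = 248 · (1 - 1/2) · (1 - 1/31) = 120

φ(248) = 120


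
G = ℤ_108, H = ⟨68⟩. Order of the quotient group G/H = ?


|⟨68⟩| = n / gcd(68, 108) = 108 / 4 = 27
H is normal (ℤ_108 is abelian).
|G/H| = |G| / |H| = 108 / 27 = 4

|G/H| = 4


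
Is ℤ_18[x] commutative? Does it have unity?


ℤ_18 has zero divisors (2·9 ≡ 0), and these lift to constant zero divisors in ℤ_18[x]; so not an integral domain
Commutative: Yes
Integral domain: No
Has unity: Yes

ℤ_18[x]: Commutative=Yes, Unity=Yes


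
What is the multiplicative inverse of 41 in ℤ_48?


Use the extended Euclidean algorithm to write 1 = 41·s + 48·t; then s mod 48 is the inverse.
Euclidean algorithm:
  41 = 0·48 + 41
  48 = 1·41 + 7
  41 = 5·7 + 6
  7 = 1·6 + 1
  6 = 6·1 + 0
gcd(41,48) = 1
Back-substitution gives: 41·(-7) + 48·(6) = 1
So 41⁻¹ ≡ -7 ≡ 41 (mod 48)
Check: 41 × 41 = 1681 ≡ 1 (mod 48) ✓

41⁻¹ ≡ 41 (mod 48)


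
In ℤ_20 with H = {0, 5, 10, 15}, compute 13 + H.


13 + H = {13 + h (mod 20) : h ∈ H}
13+0=13, 13+5=18, 13+10=3, 13+15=8
13 + H = {3, 8, 13, 18} = 3 + H

13 + H = {3, 8, 13, 18}


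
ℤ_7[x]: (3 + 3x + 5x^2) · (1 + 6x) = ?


Expand and collect like terms; reduce coefficients mod 7:
x^0: 3·1 = 3 ≡ 3 (mod 7)
x^1: 3·6 + 3·1 = 21 ≡ 0 (mod 7)
x^2: 3·6 + 5·1 = 23 ≡ 2 (mod 7)
x^3: 5·6 = 30 ≡ 2 (mod 7)
Result: 3 + 2x^2 + 2x^3

f · g = 3 + 2x^2 + 2x^3


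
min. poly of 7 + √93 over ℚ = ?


Let α = 7 + √93. Then α - 7 = √93, so (α - 7)² = 93, giving α² - 14α - 44 = 0. Degree 2 and α ∉ ℚ, so this is the minimal polynomial.

Minimal polynomial: x² - 14x - 44


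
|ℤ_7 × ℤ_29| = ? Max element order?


|ℤ_7 × ℤ_29| = 7 × 29 = 203
Max element order = lcm(7,29) = 203
Cyclic? Yes (gcd=1)

|ℤ_7×ℤ_29| = 203, max element order = 203


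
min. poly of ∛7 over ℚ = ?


∛7 satisfies x³ - 7 = 0, irreducible over ℚ (no rational root; 7 is not a perfect cube)

Minimal polynomial: x³ - 7


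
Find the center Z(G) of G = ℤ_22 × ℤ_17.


Z(G) = {g ∈ G | gx = xg for all x ∈ G}
Direct product of abelian groups is abelian, so Z(G) = G

Z(ℤ_22 × ℤ_17) = ℤ_22 × ℤ_17


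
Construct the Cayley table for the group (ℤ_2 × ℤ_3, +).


Elements: {(0,0), (0,1), (0,2), (1,0), (1,1), (1,2)}
Operation: componentwise addition mod (2, 3)
Entry (a, b) = ((a₁+b₁) mod 2, (a₂+b₂) mod 3)

Cayley table:
      | (0,0) | (0,1) | (0,2) | (1,0) | (1,1) | (1,2)
(0,0) | (0,0) | (0,1) | (0,2) | (1,0) | (1,1) | (1,2)
(0,1) | (0,1) | (0,2) | (0,0) | (1,1) | (1,2) | (1,0)
(0,2) | (0,2) | (0,0) | (0,1) | (1,2) | (1,0) | (1,1)
(1,0) | (1,0) | (1,1) | (1,2) | (0,0) | (0,1) | (0,2)
(1,1) | (1,1) | (1,2) | (1,0) | (0,1) | (0,2) | (0,0)
(1,2) | (1,2) | (1,0) | (1,1) | (0,2) | (0,0) | (0,1)


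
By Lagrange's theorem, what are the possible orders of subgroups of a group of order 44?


Lagrange's theorem: |H| divides |G|
|G| = 44
Divisors of 44: 1, 2, 4, 11, 22, 44

Possible subgroup orders: {1, 2, 4, 11, 22, 44}


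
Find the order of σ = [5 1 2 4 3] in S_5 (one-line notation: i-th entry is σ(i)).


Cycle decomposition: (1 5 3 2)
Cycle lengths: 4
Order = lcm(4) = 4

ord(σ) = 4


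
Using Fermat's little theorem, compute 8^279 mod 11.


Fermat's little theorem: if p is prime and gcd(a,p)=1, then a^(p-1) ≡ 1 (mod p)
p = 11 is prime, gcd(8,11) = 1
Reduce exponent: 279 mod 10 = 9
So 8^279 ≡ 8^9 (mod 11)
8^9 mod 11 = 7

8^279 ≡ 7 (mod 11)


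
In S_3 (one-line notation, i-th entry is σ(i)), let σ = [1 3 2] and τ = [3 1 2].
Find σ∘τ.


σ∘τ: apply τ first, then σ
1 →τ 3 →σ 2
2 →τ 1 →σ 1
3 →τ 2 →σ 3

σ∘τ = [2 1 3]


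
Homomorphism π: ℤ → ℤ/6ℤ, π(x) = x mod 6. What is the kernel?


Kernel = preimage of identity
ker(π) = multiples of 6 = 6ℤ

ker(π) = 6ℤ


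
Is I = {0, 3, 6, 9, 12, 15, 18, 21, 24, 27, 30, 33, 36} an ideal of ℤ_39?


Check ideal conditions for I = {0, 3, 6, 9, 12, 15, 18, 21, 24, 27, 30, 33, 36} in ℤ_39:
(1) I is an additive subgroup? Yes
(2) For r ∈ ℤ_39 and a ∈ I: r·a ∈ I? Yes

Yes, I is an ideal of ℤ_39


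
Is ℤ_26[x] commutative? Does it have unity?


ℤ_26 has zero divisors (2·13 ≡ 0), and these lift to constant zero divisors in ℤ_26[x]; so not an integral domain
Commutative: Yes
Integral domain: No
Has unity: Yes

ℤ_26[x]: Commutative=Yes, Unity=Yes


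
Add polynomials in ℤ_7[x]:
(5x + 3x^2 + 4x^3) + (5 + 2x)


Add coefficients mod 7:
x^0: 0 + 5 = 5 (mod 7)
x^1: 5 + 2 = 0 (mod 7)
x^2: 3 + 0 = 3 (mod 7)
x^3: 4 + 0 = 4 (mod 7)
Result: 5 + 3x^2 + 4x^3

f + g = 5 + 3x^2 + 4x^3


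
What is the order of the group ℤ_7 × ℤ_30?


|A × B| = |A| · |B|
|ℤ_7 × ℤ_30| = 7 × 30 = 210

|ℤ_7 × ℤ_30| = 210


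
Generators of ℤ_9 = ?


g generates ℤ_n iff gcd(g,n) = 1
Checking each g ∈ {1,...,8}:
gcd(1,9) = 1
gcd(2,9) = 1
gcd(3,9) = 3
gcd(4,9) = 1
gcd(5,9) = 1
gcd(6,9) = 3
gcd(7,9) = 1
gcd(8,9) = 1
Generators: {1, 2, 4, 5, 7, 8}
Number of generators = φ(9) = 6

Generators of ℤ_9 = {1, 2, 4, 5, 7, 8}


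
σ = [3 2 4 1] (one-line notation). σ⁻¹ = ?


To find σ⁻¹, swap domain and range:
σ(1) = 3 → σ⁻¹(3) = 1
σ(2) = 2 → σ⁻¹(2) = 2
σ(3) = 4 → σ⁻¹(4) = 3
σ(4) = 1 → σ⁻¹(1) = 4

σ⁻¹ = [4 2 1 3]


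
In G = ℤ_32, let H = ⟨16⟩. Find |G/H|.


|⟨16⟩| = n / gcd(16, 32) = 32 / 16 = 2
H is normal (ℤ_32 is abelian).
|G/H| = |G| / |H| = 32 / 2 = 16

|G/H| = 16


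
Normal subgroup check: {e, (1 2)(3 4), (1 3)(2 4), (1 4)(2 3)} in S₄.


H = {e, (1 2)(3 4), (1 3)(2 4), (1 4)(2 3)} in S₄
This is the Klein four-group V₄; it is normal in S₄ (it is a union of conjugacy classes)

Yes, normal subgroup


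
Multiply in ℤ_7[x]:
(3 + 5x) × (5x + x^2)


Expand and collect like terms; reduce coefficients mod 7:
x^0: 3·0 = 0 ≡ 0 (mod 7)
x^1: 3·5 + 5·0 = 15 ≡ 1 (mod 7)
x^2: 3·1 + 5·5 = 28 ≡ 0 (mod 7)
x^3: 5·1 = 5 ≡ 5 (mod 7)
Result: x + 5x^3

f · g = x + 5x^3


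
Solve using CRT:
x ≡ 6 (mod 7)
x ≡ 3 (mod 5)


m₁ = 7, m₂ = 5, gcd = 1, so CRT applies. M = m₁·m₂ = 35
Let M₁ = M/m₁ = 5, M₂ = M/m₂ = 7
Find y₁ ≡ M₁⁻¹ (mod m₁): 5⁻¹ ≡ 3 (mod 7)
Find y₂ ≡ M₂⁻¹ (mod m₂): 7⁻¹ ≡ 3 (mod 5)
x = a₁·M₁·y₁ + a₂·M₂·y₂ = 6·5·3 + 3·7·3 = 153
Reduce mod 35: x ≡ 13
Check: 13 mod 7 = 6 ✓, 13 mod 5 = 3 ✓

x ≡ 13 (mod 35)


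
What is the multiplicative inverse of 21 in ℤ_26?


Use the extended Euclidean algorithm to write 1 = 21·s + 26·t; then s mod 26 is the inverse.
Euclidean algorithm:
  21 = 0·26 + 21
  26 = 1·21 + 5
  21 = 4·5 + 1
  5 = 5·1 + 0
gcd(21,26) = 1
Back-substitution gives: 21·(5) + 26·(-4) = 1
So 21⁻¹ ≡ 5 ≡ 5 (mod 26)
Check: 21 × 5 = 105 ≡ 1 (mod 26) ✓

21⁻¹ ≡ 5 (mod 26)


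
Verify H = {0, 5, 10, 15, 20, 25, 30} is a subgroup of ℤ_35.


Subgroup test for H = {0, 5, 10, 15, 20, 25, 30} in (ℤ_35, +):
(1) 0 ∈ H? Yes
(2) Closure: for all a,b ∈ H, (a+b) mod 35 ∈ H? Yes
(3) Inverses: for all a ∈ H, -a mod 35 ∈ H? Yes

Yes, H is a subgroup of ℤ_35


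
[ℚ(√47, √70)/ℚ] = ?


[ℚ(√47,√70):ℚ] = [ℚ(√47,√70):ℚ(√47)]·[ℚ(√47):ℚ] = 2·2 = 4

[ℚ(√47, √70)/ℚ] = 4


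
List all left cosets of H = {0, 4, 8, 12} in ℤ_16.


H = {0, 4, 8, 12}, |H| = 4
Number of cosets = |G|/|H| = 16/4 = 4
0 + H = {0, 4, 8, 12}
1 + H = {1, 5, 9, 13}
2 + H = {2, 6, 10, 14}
3 + H = {3, 7, 11, 15}

Cosets: 0+H={0,4,8,12}; 1+H={1,5,9,13}; 2+H={2,6,10,14}; 3+H={3,7,11,15}


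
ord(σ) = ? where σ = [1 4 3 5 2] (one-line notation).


Cycle decomposition: (2 4 5)
Cycle lengths: 3
Order = lcm(3) = 3

ord(σ) = 3


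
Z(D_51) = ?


Z(G) = {g ∈ G | gx = xg for all x ∈ G}
For odd n, Z(D_n) = {e}: no nontrivial rotation commutes with all reflections

Z(D_51) = {e}


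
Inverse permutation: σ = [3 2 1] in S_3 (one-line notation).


To find σ⁻¹, swap domain and range:
σ(1) = 3 → σ⁻¹(3) = 1
σ(2) = 2 → σ⁻¹(2) = 2
σ(3) = 1 → σ⁻¹(1) = 3

σ⁻¹ = [3 2 1]


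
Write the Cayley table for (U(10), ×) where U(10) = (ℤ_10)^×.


Elements: {1, 3, 7, 9}
Operation: multiplication mod 10
Entry (a, b) = (a × b) mod 10

Cayley table:
  | 1 | 3 | 7 | 9
1 | 1 | 3 | 7 | 9
3 | 3 | 9 | 1 | 7
7 | 7 | 1 | 9 | 3
9 | 9 | 7 | 3 | 1


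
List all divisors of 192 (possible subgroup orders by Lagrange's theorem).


Lagrange's theorem: |H| divides |G|
|G| = 192
Divisors of 192: 1, 2, 3, 4, 6, 8, 12, 16, 24, 32, 48, 64, 96, 192

Possible subgroup orders: {1, 2, 3, 4, 6, 8, 12, 16, 24, 32, 48, 64, 96, 192}


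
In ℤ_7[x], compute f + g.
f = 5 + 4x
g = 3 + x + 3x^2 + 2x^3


Add coefficients mod 7:
x^0: 5 + 3 = 1 (mod 7)
x^1: 4 + 1 = 5 (mod 7)
x^2: 0 + 3 = 3 (mod 7)
x^3: 0 + 2 = 2 (mod 7)
Result: 1 + 5x + 3x^2 + 2x^3

f + g = 1 + 5x + 3x^2 + 2x^3


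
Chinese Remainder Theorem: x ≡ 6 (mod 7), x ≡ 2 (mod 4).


m₁ = 7, m₂ = 4, gcd = 1, so CRT applies. M = m₁·m₂ = 28
Let M₁ = M/m₁ = 4, M₂ = M/m₂ = 7
Find y₁ ≡ M₁⁻¹ (mod m₁): 4⁻¹ ≡ 2 (mod 7)
Find y₂ ≡ M₂⁻¹ (mod m₂): 7⁻¹ ≡ 3 (mod 4)
x = a₁·M₁·y₁ + a₂·M₂·y₂ = 6·4·2 + 2·7·3 = 90
Reduce mod 28: x ≡ 6
Check: 6 mod 7 = 6 ✓, 6 mod 4 = 2 ✓

x ≡ 6 (mod 28)
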